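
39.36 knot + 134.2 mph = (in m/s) 80.24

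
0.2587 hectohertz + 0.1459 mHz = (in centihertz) 2587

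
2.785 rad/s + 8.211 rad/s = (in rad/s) 11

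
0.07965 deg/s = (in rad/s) 0.00139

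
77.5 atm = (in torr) 5.89e+04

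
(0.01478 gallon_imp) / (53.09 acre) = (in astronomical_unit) 2.091e-21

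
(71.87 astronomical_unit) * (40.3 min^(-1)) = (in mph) 1.615e+13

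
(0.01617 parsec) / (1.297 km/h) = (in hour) 3.847e+11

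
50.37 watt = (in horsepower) 0.06755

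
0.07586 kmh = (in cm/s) 2.107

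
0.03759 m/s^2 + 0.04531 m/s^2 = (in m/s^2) 0.0829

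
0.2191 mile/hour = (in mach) 0.0002877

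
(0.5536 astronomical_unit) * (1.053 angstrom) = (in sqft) 93.87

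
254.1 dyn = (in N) 0.002541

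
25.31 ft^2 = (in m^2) 2.351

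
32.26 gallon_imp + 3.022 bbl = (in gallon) 165.7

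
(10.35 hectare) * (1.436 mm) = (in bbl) 934.8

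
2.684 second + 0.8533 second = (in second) 3.537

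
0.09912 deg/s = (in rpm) 0.01652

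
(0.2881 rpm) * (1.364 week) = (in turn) 3961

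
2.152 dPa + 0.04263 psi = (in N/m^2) 294.1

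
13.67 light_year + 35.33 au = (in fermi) 1.293e+32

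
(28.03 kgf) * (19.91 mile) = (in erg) 8.808e+13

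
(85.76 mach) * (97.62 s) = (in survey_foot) 9.352e+06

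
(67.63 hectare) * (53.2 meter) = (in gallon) 9.505e+09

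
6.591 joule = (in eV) 4.114e+19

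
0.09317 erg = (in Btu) 8.831e-12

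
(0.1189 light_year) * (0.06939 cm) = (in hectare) 7.806e+07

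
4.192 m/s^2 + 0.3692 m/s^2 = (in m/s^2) 4.561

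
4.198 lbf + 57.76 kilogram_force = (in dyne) 5.851e+07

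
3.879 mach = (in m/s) 1321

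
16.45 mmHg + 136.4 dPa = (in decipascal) 2.207e+04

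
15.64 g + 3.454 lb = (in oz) 55.82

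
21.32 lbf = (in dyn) 9.484e+06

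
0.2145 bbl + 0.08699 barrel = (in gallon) 12.66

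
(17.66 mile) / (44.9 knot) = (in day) 0.01424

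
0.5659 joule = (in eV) 3.532e+18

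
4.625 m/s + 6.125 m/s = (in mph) 24.05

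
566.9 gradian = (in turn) 1.417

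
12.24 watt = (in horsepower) 0.01641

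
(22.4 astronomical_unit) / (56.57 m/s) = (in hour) 1.645e+07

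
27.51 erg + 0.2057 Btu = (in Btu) 0.2057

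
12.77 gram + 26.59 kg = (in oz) 938.4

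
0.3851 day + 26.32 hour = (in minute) 2134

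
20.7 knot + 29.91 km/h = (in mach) 0.05567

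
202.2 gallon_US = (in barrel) 4.814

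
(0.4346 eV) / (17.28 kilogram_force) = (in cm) 4.109e-20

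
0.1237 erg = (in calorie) 2.957e-09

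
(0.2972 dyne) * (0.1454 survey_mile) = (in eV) 4.341e+15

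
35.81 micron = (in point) 0.1015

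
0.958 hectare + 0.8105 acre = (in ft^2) 1.384e+05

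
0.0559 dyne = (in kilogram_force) 5.7e-08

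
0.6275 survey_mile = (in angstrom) 1.01e+13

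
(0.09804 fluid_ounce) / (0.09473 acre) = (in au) 5.056e-20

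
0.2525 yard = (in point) 654.5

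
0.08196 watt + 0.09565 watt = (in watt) 0.1776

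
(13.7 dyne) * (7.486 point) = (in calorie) 8.647e-08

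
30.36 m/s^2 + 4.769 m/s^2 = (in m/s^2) 35.13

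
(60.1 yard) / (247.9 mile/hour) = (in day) 5.739e-06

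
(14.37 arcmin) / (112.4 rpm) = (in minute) 5.919e-06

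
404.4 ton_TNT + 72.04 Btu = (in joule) 1.692e+12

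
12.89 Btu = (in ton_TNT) 3.25e-06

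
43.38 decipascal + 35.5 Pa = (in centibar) 0.03984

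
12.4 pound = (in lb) 12.4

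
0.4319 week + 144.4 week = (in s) 8.759e+07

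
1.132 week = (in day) 7.924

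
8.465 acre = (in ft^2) 3.687e+05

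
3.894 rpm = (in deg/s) 23.36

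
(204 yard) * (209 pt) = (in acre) 0.003399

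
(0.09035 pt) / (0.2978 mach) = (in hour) 8.731e-11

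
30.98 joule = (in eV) 1.934e+20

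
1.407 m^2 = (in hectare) 0.0001407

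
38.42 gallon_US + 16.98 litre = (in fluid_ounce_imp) 5716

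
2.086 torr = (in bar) 0.002781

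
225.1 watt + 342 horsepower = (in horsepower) 342.3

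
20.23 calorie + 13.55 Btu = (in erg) 1.438e+11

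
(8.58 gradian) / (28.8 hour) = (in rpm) 1.241e-05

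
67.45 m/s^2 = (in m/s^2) 67.45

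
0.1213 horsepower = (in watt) 90.45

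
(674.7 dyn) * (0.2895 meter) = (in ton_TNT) 4.668e-13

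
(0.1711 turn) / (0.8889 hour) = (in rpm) 0.003208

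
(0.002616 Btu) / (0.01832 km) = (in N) 0.1507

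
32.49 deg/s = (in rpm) 5.415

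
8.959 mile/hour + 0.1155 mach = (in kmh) 156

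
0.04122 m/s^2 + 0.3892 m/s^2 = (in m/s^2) 0.4304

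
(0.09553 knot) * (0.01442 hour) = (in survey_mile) 0.001585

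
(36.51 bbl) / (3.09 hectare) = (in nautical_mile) 1.014e-07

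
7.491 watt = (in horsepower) 0.01005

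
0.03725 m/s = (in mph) 0.08333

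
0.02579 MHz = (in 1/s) 2.579e+04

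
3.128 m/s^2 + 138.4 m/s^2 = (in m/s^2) 141.5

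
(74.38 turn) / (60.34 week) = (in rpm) 0.0001223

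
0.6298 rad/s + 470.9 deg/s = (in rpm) 84.5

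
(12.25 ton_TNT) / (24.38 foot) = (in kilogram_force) 7.033e+08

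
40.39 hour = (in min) 2423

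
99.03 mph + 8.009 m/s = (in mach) 0.1535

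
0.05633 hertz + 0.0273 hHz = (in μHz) 2.786e+06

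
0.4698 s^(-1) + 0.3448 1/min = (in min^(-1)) 28.53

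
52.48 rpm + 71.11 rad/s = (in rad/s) 76.61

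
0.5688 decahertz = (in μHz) 5.688e+06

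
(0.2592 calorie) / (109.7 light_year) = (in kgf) 1.066e-19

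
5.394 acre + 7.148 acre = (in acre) 12.54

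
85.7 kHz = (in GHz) 8.57e-05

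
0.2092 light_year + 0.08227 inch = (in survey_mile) 1.23e+12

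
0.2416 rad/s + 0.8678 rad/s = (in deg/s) 63.56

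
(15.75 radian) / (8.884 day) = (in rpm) 0.0001959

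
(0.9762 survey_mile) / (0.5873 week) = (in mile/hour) 0.009894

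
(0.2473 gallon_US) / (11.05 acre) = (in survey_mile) 1.301e-11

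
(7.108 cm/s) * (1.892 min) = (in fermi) 8.069e+15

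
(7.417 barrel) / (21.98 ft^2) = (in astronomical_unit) 3.86e-12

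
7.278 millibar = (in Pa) 727.8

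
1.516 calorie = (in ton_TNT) 1.516e-09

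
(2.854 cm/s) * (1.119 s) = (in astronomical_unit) 2.135e-13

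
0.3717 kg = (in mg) 3.717e+05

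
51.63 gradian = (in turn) 0.1291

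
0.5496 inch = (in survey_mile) 8.674e-06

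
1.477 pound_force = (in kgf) 0.67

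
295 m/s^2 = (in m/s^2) 295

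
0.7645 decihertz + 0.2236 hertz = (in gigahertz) 3e-10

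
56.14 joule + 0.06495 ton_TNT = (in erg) 2.718e+15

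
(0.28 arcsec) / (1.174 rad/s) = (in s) 1.156e-06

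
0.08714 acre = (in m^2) 352.6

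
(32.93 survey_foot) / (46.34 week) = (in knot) 6.961e-07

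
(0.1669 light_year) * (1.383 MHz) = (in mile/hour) 4.885e+21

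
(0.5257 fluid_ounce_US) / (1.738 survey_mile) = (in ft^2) 5.983e-08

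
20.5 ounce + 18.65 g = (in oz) 21.16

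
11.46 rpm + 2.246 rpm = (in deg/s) 82.24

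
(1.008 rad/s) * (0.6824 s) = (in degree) 39.41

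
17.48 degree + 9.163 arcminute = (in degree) 17.63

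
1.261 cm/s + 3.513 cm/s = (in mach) 0.0001402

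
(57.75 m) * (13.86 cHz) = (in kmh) 28.81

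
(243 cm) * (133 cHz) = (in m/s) 3.232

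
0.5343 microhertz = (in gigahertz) 5.343e-16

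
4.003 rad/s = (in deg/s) 229.4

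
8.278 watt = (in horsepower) 0.0111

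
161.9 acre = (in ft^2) 7.052e+06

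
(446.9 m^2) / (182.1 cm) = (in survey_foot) 805.2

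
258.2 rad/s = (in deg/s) 1.479e+04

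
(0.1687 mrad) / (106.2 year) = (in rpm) 4.81e-13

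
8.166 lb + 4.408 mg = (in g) 3704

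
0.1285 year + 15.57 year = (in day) 5730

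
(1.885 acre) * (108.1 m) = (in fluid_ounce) 2.788e+10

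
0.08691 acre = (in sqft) 3786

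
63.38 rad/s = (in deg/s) 3631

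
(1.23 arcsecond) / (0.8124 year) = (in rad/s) 2.328e-13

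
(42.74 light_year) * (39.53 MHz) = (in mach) 4.694e+22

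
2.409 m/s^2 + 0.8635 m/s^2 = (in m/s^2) 3.272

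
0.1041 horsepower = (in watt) 77.63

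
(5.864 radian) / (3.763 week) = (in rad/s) 2.577e-06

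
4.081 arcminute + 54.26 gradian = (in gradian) 54.34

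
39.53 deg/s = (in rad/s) 0.6899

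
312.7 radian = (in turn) 49.77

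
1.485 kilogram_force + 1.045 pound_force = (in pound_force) 4.319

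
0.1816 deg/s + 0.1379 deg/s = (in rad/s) 0.005576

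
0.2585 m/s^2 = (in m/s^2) 0.2585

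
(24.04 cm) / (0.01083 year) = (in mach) 2.067e-09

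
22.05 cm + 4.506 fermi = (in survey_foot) 0.7234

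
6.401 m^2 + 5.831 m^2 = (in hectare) 0.001223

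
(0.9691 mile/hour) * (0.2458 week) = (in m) 6.44e+04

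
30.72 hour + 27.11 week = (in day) 191.1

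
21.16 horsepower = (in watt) 1.578e+04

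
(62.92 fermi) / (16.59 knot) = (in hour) 2.048e-18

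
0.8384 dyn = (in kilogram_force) 8.549e-07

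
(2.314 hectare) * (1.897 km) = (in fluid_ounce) 1.484e+12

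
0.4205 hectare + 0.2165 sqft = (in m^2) 4205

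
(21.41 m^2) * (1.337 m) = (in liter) 2.863e+04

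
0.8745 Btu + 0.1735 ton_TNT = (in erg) 7.259e+15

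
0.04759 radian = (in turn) 0.007574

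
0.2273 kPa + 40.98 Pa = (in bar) 0.002683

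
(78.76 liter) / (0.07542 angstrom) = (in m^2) 1.044e+10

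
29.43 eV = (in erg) 4.715e-11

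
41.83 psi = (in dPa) 2.884e+06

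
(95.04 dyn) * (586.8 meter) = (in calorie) 0.1333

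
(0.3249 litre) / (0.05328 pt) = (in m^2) 17.29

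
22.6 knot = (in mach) 0.03415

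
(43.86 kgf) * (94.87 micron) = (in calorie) 0.009753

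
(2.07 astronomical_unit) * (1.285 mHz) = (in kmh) 1.433e+09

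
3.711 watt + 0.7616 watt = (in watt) 4.473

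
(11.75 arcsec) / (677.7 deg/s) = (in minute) 8.027e-08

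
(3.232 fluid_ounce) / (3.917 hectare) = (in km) 2.44e-12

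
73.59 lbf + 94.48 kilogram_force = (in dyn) 1.254e+08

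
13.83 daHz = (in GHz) 1.383e-07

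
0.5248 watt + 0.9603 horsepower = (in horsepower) 0.961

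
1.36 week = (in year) 0.02608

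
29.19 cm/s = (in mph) 0.653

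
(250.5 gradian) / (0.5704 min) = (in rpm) 1.098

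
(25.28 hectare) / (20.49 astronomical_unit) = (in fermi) 8.247e+07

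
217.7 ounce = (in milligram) 6.172e+06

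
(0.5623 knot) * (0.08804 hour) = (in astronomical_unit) 6.129e-10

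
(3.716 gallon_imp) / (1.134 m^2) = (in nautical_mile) 8.044e-06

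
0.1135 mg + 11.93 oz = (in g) 338.2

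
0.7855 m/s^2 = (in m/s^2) 0.7855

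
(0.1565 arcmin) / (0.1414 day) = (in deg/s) 2.135e-07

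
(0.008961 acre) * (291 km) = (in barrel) 6.638e+07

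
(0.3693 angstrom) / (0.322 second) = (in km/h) 4.129e-10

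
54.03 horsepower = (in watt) 4.029e+04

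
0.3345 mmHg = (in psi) 0.006468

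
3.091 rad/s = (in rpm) 29.52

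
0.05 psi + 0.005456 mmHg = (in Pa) 345.5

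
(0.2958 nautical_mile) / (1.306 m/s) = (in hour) 0.1165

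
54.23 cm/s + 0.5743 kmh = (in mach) 0.002061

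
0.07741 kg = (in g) 77.41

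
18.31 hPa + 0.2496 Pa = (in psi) 0.2656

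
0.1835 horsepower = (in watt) 136.8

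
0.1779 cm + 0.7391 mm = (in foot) 0.008261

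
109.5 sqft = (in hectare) 0.001017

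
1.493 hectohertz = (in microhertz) 1.493e+08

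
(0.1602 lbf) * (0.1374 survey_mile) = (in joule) 157.6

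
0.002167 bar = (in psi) 0.03143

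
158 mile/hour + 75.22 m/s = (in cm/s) 1.459e+04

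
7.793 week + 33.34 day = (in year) 0.2408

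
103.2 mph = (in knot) 89.68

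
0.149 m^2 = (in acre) 3.682e-05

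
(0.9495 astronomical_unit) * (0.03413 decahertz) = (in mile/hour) 1.084e+11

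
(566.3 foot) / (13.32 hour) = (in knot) 0.006997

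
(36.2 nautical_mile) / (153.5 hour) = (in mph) 0.2714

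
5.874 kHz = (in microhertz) 5.874e+09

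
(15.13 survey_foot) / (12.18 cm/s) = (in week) 6.26e-05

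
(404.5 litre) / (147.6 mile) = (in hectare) 1.703e-10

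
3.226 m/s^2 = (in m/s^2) 3.226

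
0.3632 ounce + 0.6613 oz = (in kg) 0.02904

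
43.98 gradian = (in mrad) 690.8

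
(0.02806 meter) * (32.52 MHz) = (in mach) 2680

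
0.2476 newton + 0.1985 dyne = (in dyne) 2.476e+04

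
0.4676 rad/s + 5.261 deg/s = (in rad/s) 0.5594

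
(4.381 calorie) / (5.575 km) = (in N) 0.003288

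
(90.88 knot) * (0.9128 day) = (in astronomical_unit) 2.465e-05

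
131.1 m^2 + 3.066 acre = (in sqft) 1.35e+05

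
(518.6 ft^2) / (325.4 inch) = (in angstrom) 5.829e+10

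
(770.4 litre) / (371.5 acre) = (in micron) 0.5124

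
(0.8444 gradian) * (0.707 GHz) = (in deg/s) 5.373e+08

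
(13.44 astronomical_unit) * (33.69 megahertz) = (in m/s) 6.774e+19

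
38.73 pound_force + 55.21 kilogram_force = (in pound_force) 160.4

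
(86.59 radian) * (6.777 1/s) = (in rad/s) 586.8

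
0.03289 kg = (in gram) 32.89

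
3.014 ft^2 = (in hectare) 2.8e-05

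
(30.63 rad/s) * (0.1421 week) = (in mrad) 2.632e+09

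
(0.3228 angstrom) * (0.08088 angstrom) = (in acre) 6.451e-26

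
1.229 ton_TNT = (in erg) 5.142e+16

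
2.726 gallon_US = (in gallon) 2.726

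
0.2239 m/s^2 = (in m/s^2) 0.2239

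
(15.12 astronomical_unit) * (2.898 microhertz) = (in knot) 1.274e+07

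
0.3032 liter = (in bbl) 0.001907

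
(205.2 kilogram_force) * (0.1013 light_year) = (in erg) 1.929e+25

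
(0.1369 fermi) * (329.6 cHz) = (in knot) 8.771e-16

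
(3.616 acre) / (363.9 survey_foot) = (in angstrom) 1.319e+12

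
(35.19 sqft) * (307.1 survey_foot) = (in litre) 3.06e+05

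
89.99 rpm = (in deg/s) 539.9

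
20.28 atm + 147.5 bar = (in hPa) 1.68e+05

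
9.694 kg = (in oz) 341.9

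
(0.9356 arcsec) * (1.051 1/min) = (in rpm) 7.587e-07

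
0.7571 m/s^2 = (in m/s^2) 0.7571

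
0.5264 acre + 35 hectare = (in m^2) 3.521e+05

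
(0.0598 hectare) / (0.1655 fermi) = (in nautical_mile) 1.951e+15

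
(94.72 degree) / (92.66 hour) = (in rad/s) 4.956e-06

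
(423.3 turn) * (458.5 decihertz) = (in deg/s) 6.987e+06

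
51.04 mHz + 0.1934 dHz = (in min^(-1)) 4.223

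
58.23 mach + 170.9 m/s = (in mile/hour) 4.473e+04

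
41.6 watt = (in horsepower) 0.05579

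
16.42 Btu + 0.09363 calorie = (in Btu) 16.42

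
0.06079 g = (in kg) 6.079e-05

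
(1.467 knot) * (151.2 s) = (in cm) 1.141e+04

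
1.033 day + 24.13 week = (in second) 1.468e+07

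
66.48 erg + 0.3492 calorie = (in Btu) 0.001385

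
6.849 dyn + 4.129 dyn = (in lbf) 2.468e-05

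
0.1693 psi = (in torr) 8.755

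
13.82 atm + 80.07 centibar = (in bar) 14.8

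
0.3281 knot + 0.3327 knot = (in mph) 0.7604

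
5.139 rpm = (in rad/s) 0.5382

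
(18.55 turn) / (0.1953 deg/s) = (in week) 0.05654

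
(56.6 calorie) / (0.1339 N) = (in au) 1.182e-08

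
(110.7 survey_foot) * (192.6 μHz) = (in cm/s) 0.6499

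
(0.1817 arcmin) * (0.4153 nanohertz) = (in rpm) 2.096e-13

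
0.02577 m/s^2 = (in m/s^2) 0.02577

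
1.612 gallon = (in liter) 6.102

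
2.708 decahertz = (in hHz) 0.2708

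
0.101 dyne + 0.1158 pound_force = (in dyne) 5.151e+04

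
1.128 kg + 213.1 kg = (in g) 2.142e+05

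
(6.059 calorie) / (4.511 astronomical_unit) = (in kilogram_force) 3.831e-12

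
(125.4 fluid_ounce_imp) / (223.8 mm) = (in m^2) 0.01592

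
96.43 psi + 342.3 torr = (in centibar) 710.5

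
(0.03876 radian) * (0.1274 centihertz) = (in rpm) 0.0004715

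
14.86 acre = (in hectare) 6.014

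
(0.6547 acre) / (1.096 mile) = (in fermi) 1.502e+15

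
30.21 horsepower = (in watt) 2.253e+04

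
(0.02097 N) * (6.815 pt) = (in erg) 504.2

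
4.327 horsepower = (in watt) 3227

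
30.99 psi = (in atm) 2.109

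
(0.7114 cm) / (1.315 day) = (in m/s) 6.261e-08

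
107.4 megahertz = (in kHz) 1.074e+05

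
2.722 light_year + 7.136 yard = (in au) 1.721e+05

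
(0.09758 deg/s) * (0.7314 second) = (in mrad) 1.246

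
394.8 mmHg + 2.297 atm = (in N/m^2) 2.854e+05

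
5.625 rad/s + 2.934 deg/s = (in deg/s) 325.2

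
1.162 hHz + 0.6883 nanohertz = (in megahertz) 0.0001162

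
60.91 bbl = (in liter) 9684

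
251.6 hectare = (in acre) 621.7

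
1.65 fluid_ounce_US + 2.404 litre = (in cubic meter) 0.002453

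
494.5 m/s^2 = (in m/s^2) 494.5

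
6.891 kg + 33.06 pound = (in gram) 2.189e+04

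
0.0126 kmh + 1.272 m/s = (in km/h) 4.592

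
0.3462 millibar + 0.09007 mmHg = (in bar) 0.0004663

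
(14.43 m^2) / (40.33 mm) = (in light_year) 3.782e-14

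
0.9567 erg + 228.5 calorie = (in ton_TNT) 2.285e-07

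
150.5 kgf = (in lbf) 331.8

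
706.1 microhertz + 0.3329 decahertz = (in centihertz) 333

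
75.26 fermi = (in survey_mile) 4.676e-17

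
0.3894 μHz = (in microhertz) 0.3894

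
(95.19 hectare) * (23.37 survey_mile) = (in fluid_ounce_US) 1.211e+15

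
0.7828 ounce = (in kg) 0.02219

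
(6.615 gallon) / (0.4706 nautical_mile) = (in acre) 7.1e-09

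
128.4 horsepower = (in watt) 9.575e+04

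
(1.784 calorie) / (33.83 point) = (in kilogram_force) 63.78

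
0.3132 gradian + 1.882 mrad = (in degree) 0.3897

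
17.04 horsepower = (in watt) 1.271e+04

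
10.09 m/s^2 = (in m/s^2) 10.09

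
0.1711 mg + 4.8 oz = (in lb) 0.3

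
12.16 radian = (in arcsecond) 2.508e+06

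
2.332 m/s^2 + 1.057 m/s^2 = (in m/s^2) 3.389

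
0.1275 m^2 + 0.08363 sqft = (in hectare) 1.353e-05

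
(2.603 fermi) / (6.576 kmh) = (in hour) 3.958e-19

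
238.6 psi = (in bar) 16.45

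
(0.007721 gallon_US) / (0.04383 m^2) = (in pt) 1.89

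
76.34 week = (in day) 534.4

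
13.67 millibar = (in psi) 0.1983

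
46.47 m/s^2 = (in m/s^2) 46.47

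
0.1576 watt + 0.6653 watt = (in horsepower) 0.001104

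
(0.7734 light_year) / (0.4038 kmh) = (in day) 7.55e+11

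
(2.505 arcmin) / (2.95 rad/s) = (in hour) 6.861e-08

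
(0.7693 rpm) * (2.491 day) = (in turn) 2760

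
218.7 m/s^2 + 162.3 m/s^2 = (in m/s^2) 381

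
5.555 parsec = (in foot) 5.624e+17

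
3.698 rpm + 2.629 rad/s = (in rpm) 28.8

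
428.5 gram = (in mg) 4.285e+05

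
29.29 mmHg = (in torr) 29.29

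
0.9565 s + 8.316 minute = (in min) 8.332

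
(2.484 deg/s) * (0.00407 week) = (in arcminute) 3.669e+05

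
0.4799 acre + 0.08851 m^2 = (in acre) 0.4799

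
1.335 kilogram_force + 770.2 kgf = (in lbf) 1701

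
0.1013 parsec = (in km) 3.126e+12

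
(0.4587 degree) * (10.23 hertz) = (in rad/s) 0.0819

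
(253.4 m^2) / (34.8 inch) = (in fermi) 2.867e+17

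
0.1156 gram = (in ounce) 0.004078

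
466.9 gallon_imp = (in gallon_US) 560.7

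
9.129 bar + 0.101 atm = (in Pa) 9.231e+05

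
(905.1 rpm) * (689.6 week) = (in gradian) 2.517e+12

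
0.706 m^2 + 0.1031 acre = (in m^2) 417.9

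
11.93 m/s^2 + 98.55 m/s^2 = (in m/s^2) 110.5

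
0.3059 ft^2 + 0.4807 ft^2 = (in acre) 1.806e-05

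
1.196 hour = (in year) 0.0001365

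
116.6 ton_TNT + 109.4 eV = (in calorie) 1.166e+11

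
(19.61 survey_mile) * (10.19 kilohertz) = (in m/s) 3.216e+08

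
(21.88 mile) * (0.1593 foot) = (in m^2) 1710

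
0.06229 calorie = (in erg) 2.606e+06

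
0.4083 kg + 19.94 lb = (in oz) 333.4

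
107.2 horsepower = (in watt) 7.994e+04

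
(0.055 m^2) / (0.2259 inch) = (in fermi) 9.585e+15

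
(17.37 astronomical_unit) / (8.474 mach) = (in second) 9.006e+08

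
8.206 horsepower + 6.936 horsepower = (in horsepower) 15.14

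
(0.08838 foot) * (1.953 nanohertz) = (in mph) 1.177e-10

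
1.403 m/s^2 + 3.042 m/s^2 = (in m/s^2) 4.445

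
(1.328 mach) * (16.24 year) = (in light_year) 2.448e-05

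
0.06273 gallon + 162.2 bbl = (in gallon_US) 6812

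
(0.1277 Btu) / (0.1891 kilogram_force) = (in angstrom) 7.265e+11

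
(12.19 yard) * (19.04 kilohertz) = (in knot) 4.125e+05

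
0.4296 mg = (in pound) 9.471e-07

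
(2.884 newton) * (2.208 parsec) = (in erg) 1.965e+24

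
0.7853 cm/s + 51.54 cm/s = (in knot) 1.017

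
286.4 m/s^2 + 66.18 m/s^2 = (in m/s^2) 352.6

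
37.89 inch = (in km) 0.0009624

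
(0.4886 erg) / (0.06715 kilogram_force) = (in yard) 8.114e-08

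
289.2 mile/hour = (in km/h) 465.4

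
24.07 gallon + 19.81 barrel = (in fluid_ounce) 1.096e+05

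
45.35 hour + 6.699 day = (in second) 7.421e+05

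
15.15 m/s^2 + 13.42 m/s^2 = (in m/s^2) 28.57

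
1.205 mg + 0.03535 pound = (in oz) 0.5656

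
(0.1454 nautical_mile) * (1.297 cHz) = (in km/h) 12.57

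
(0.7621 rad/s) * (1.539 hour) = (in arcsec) 8.709e+08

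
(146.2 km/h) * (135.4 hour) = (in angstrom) 1.98e+17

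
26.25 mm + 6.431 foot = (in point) 5631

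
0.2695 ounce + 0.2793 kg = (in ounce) 10.12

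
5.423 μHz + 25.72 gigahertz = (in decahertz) 2.572e+09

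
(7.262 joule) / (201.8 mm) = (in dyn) 3.599e+06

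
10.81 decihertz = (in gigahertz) 1.081e-09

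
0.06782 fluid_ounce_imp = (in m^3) 1.927e-06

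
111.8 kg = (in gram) 1.118e+05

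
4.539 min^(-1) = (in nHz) 7.565e+07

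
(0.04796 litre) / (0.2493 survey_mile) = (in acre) 2.954e-11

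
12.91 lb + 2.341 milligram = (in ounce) 206.6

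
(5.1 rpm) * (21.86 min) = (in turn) 111.5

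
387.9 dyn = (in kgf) 0.0003955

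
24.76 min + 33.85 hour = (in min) 2056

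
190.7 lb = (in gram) 8.65e+04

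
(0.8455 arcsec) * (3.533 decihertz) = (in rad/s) 1.448e-06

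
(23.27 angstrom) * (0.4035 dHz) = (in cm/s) 9.389e-09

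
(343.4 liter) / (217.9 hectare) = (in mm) 0.0001576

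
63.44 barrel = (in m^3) 10.09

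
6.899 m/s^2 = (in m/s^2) 6.899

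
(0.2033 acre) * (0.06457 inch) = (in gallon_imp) 296.8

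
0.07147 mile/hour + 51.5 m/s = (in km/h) 185.5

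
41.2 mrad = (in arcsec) 8498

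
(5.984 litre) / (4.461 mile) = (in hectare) 8.335e-11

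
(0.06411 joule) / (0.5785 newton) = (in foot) 0.3636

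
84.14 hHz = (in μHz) 8.414e+09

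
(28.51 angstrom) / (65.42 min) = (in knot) 1.412e-12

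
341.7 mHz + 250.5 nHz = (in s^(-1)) 0.3417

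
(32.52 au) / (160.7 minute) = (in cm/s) 5.046e+10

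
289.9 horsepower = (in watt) 2.162e+05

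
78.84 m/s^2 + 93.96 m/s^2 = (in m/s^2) 172.8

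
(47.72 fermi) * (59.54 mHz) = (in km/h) 1.023e-14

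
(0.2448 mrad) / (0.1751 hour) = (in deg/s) 2.225e-05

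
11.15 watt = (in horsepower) 0.01495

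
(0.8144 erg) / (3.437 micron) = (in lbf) 0.005327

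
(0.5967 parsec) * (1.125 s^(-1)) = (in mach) 6.083e+13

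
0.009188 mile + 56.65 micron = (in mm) 1.479e+04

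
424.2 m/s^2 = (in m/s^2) 424.2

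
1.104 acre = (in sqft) 4.809e+04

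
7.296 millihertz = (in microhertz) 7296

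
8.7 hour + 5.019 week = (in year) 0.09725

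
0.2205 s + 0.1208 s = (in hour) 9.481e-05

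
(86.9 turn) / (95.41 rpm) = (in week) 9.036e-05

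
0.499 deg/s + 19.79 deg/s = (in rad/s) 0.3541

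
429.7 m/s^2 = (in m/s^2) 429.7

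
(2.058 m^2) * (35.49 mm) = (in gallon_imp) 16.07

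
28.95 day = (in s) 2.501e+06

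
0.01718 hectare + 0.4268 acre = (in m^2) 1899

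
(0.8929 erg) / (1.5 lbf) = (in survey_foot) 4.39e-08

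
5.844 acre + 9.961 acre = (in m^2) 6.396e+04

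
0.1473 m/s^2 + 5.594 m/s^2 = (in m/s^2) 5.741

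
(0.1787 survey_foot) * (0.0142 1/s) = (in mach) 2.271e-06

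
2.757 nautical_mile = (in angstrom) 5.106e+13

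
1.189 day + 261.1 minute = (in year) 0.003754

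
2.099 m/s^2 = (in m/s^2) 2.099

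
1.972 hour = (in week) 0.01174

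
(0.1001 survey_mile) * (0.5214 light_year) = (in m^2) 7.947e+17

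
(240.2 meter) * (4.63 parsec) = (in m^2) 3.432e+19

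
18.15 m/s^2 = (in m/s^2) 18.15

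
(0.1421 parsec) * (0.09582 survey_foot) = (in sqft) 1.378e+15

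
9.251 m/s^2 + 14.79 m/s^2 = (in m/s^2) 24.04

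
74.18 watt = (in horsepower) 0.09948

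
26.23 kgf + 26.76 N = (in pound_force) 63.84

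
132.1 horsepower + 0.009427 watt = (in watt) 9.851e+04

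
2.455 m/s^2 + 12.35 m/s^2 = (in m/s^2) 14.8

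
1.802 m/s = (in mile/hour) 4.031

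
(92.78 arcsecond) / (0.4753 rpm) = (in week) 1.494e-08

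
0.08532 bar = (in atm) 0.0842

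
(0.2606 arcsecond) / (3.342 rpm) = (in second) 3.61e-06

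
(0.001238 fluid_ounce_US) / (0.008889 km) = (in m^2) 4.119e-09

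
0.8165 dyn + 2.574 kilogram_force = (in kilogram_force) 2.574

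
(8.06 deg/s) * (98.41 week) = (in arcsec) 1.727e+12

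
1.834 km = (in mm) 1.834e+06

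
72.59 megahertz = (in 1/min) 4.355e+09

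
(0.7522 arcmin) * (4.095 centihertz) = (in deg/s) 0.0005134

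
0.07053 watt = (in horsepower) 9.458e-05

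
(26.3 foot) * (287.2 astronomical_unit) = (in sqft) 3.707e+15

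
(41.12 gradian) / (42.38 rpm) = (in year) 4.615e-09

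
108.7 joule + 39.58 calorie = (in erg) 2.743e+09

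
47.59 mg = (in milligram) 47.59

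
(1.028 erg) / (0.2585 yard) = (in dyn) 0.04349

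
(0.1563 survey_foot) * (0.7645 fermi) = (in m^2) 3.642e-17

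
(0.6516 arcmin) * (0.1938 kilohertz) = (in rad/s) 0.03673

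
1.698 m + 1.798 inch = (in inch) 68.65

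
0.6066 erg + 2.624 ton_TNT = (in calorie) 2.624e+09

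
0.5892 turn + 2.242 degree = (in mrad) 3741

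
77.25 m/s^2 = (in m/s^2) 77.25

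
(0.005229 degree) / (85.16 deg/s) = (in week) 1.015e-10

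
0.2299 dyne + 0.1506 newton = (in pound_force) 0.03386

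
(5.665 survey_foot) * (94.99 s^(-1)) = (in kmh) 590.5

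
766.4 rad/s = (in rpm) 7319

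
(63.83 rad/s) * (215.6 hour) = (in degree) 2.839e+09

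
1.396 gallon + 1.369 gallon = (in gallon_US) 2.765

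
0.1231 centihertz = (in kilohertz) 1.231e-06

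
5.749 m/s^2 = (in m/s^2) 5.749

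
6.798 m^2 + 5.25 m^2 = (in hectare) 0.001205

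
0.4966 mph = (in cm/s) 22.2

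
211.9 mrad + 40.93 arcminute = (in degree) 12.82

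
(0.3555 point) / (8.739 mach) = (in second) 4.215e-08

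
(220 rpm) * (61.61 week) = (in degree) 4.919e+10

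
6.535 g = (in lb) 0.01441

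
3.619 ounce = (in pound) 0.2262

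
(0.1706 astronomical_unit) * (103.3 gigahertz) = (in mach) 7.743e+18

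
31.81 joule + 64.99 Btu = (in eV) 4.282e+23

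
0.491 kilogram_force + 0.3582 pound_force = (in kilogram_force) 0.6535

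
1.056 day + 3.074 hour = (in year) 0.003244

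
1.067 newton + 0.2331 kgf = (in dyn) 3.353e+05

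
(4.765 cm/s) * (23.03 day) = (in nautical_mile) 51.2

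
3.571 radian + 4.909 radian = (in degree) 485.9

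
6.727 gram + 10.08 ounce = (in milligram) 2.925e+05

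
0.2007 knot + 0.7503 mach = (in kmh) 920.1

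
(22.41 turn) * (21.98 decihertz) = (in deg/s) 1.773e+04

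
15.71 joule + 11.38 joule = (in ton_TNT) 6.475e-09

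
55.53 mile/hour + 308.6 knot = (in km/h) 660.9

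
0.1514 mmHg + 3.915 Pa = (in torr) 0.1808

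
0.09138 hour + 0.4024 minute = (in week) 0.0005838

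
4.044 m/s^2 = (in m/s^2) 4.044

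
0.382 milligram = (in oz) 1.347e-05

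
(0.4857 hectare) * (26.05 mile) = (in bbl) 1.281e+09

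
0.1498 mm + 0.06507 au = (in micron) 9.734e+15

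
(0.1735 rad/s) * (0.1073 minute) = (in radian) 1.117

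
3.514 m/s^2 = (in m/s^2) 3.514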